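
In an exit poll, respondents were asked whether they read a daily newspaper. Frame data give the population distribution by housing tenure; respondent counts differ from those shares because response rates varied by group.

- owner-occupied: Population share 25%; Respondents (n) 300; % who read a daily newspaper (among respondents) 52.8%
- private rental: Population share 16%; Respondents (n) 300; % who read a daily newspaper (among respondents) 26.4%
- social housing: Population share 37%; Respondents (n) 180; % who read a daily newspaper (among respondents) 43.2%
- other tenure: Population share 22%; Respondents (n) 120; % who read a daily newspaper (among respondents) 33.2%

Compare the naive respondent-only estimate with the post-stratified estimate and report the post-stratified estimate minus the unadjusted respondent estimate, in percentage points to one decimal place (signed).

Unadjusted (pooled respondent) estimate weights by respondent counts:
  (300/900)×52.8 + (300/900)×26.4 + (180/900)×43.2 + (120/900)×33.2 = 39.4667%
Reweighting by population housing tenure shares:
  0.25×52.8 + 0.16×26.4 + 0.37×43.2 + 0.22×33.2 = 40.712%
Difference = 40.712 − 39.4667 = 1.2453 pp.

+1.2 percentage points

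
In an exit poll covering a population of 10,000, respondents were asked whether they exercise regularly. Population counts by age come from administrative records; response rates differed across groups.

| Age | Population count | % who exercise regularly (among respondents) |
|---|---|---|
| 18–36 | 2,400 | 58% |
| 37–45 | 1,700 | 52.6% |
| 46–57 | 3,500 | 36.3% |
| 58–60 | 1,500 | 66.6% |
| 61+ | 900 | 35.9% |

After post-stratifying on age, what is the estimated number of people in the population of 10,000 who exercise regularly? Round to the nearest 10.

Each cell contributes its population count × the respondent rate:
  18–36: 2,400 × 58% = 1392
  37–45: 1,700 × 52.6% = 894.2
  46–57: 3,500 × 36.3% = 1270.5
  58–60: 1,500 × 66.6% = 999
  61+: 900 × 35.9% = 323.1
Estimated total = 4878.8 → 4,880.

4,880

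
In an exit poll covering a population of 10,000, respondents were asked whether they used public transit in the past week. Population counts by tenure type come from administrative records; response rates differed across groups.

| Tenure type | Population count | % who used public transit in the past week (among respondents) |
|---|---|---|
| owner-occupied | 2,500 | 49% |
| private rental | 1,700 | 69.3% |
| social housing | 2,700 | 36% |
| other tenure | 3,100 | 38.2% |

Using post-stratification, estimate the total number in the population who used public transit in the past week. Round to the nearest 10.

Each cell contributes its population count × the respondent rate:
  owner-occupied: 2,500 × 49% = 1225
  private rental: 1,700 × 69.3% = 1178.1
  social housing: 2,700 × 36% = 972
  other tenure: 3,100 × 38.2% = 1184.2
Estimated total = 4559.3 → 4,560.

4,560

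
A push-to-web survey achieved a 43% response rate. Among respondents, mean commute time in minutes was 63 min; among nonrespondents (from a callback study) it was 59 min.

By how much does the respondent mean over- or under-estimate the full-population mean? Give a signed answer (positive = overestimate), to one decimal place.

Nonresponse fraction = 1 − 0.43 = 0.57.
Bias = (nonresponse fraction) × (respondent mean − nonrespondent mean)
     = 0.57 × (63 − 59) = 0.57 × 4 = 2.28.

+2.3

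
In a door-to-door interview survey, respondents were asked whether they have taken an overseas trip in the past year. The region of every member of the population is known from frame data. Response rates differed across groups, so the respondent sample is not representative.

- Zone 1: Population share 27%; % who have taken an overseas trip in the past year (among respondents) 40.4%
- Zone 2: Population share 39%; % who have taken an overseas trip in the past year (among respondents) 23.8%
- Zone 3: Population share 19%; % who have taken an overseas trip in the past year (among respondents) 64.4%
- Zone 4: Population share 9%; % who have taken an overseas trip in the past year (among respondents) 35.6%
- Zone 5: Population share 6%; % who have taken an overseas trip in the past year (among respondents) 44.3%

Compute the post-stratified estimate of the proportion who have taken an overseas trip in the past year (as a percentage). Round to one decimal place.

Weight each group's respondent value by its population share:
  Zone 1: 0.27 × 40.4 = 10.908
  Zone 2: 0.39 × 23.8 = 9.282
  Zone 3: 0.19 × 64.4 = 12.236
  Zone 4: 0.09 × 35.6 = 3.204
  Zone 5: 0.06 × 44.3 = 2.658
Post-stratified estimate = 38.288 → 38.3%.

38.3%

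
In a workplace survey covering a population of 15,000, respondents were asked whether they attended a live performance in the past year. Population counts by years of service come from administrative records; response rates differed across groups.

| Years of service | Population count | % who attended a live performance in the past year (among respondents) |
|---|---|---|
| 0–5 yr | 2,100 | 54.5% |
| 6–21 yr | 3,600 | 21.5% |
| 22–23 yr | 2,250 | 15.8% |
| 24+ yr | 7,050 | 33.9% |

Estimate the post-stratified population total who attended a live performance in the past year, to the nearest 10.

Each cell contributes its population count × the respondent rate:
  0–5 yr: 2,100 × 54.5% = 1144.5
  6–21 yr: 3,600 × 21.5% = 774
  22–23 yr: 2,250 × 15.8% = 355.5
  24+ yr: 7,050 × 33.9% = 2389.95
Estimated total = 4663.95 → 4,660.

4,660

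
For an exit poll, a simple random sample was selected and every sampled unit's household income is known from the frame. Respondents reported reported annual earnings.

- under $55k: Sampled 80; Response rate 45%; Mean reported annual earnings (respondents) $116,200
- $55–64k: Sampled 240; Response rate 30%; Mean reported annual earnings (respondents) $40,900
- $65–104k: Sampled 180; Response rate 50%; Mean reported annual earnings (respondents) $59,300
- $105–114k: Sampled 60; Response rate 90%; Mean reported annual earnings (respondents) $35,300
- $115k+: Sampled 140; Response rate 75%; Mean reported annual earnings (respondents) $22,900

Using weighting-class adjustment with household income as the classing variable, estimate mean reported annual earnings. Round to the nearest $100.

With weight = n_sampled/n_responded per class, the weighted class total is n_sampled:
  under $55k: 80 × 116,200 = 9,296,000
  $55–64k: 240 × 40,900 = 9,816,000
  $65–104k: 180 × 59,300 = 10,674,000
  $105–114k: 60 × 35,300 = 2,118,000
  $115k+: 140 × 22,900 = 3,206,000
Adjusted estimate = 35,110,000 / 700 = 50157.1 → $50,200.

$50,200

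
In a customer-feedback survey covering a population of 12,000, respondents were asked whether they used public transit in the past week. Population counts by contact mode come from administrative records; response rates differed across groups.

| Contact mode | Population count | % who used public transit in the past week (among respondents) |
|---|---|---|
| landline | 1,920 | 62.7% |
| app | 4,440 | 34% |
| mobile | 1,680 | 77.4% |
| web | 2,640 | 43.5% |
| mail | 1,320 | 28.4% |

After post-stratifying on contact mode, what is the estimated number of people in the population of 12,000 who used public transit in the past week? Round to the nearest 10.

Each cell contributes its population count × the respondent rate:
  landline: 1,920 × 62.7% = 1203.84
  app: 4,440 × 34% = 1509.6
  mobile: 1,680 × 77.4% = 1300.32
  web: 2,640 × 43.5% = 1148.4
  mail: 1,320 × 28.4% = 374.88
Estimated total = 5537.04 → 5,540.

5,540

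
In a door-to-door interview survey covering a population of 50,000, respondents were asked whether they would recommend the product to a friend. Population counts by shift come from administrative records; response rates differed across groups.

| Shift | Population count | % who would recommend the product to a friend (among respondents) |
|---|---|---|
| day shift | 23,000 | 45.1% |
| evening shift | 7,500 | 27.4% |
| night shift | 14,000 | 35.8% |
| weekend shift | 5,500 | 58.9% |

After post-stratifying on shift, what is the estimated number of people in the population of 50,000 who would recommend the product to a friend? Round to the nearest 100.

Apply each group's respondent rate to its population count:
  day shift: 23,000 × 45.1% = 10,373
  evening shift: 7,500 × 27.4% = 2055
  night shift: 14,000 × 35.8% = 5012
  weekend shift: 5,500 × 58.9% = 3239.5
Estimated total = 20679.5 → 20,700.

20,700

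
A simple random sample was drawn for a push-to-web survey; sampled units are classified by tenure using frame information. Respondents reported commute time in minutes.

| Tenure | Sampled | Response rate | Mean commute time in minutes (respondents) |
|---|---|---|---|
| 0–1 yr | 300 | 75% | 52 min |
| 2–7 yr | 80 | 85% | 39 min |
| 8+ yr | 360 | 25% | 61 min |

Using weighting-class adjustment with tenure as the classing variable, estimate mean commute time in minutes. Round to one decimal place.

55.0

With weight = n_sampled/n_responded per class, the weighted class total is n_sampled:
  0–1 yr: 300 × 52 = 15,600
  2–7 yr: 80 × 39 = 3120
  8+ yr: 360 × 61 = 21,960
Adjusted estimate = 40,680 / 740 = 54.973 → 55.0.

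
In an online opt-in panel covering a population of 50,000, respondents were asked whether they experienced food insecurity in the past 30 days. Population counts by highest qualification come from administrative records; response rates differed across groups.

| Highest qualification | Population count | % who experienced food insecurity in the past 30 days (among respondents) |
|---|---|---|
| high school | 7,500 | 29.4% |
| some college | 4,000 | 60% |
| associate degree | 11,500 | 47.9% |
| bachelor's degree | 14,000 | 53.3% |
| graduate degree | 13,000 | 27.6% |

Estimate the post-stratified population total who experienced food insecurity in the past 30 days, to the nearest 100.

21,200

Each cell contributes its population count × the respondent rate:
  high school: 7,500 × 29.4% = 2205
  some college: 4,000 × 60% = 2400
  associate degree: 11,500 × 47.9% = 5508.5
  bachelor's degree: 14,000 × 53.3% = 7462
  graduate degree: 13,000 × 27.6% = 3588
Estimated total = 21163.5 → 21,200.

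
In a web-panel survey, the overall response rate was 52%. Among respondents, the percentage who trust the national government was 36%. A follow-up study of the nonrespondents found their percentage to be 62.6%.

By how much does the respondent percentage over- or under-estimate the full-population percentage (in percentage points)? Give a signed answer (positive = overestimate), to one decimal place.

-12.8 percentage points

Nonresponse fraction = 1 − 0.52 = 0.48.
Bias = (nonresponse fraction) × (respondent percentage − nonrespondent percentage)
     = 0.48 × (36 − 62.6) = 0.48 × -26.6 = -12.768.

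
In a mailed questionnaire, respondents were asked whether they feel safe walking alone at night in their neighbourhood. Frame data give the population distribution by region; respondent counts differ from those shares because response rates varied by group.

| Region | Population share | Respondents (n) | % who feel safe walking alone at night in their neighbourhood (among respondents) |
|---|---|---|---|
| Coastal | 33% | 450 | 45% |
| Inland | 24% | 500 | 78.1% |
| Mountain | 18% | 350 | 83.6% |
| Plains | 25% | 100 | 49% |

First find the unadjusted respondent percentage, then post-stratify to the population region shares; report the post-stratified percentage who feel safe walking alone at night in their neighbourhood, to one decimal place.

60.9%

Without adjustment, the pooled respondent share is:
  (450/1400)×45 + (500/1400)×78.1 + (350/1400)×83.6 + (100/1400)×49 = 66.7571%
Post-stratifying to population shares instead:
  0.33×45 + 0.24×78.1 + 0.18×83.6 + 0.25×49 = 60.892%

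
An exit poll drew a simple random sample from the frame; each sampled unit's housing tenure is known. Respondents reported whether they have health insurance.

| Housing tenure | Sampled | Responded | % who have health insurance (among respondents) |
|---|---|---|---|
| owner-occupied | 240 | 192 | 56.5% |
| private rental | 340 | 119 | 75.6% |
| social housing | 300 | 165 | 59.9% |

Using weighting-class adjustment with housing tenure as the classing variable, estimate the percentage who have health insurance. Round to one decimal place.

Class response rates: owner-occupied 192/240 = 80%, private rental 119/340 = 35%, social housing 165/300 = 55%.
Weighting each respondent by the inverse class response rate inflates each class back to its sampled size, so the class weight is n_sampled:
  owner-occupied: 240 × 56.5 = 13,560
  private rental: 340 × 75.6 = 25704
  social housing: 300 × 59.9 = 17,970
Adjusted estimate = 57,234 / 880 = 65.0386 → 65.0%.

65.0%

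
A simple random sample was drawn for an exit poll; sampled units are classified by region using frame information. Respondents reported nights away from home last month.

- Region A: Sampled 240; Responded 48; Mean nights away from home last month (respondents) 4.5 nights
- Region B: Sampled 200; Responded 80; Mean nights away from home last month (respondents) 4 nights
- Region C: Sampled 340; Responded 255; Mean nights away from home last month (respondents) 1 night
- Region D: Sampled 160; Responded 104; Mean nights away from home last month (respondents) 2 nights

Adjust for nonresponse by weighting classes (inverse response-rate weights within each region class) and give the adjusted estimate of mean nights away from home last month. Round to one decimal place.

2.7

Response rates by class: Region A 48/240 = 20%, Region B 80/200 = 40%, Region C 255/340 = 75%, Region D 104/160 = 65%.
Weighting each respondent by the inverse class response rate inflates each class back to its sampled size, so the class weight is n_sampled:
  Region A: 240 × 4.5 = 1080
  Region B: 200 × 4 = 800
  Region C: 340 × 1 = 340
  Region D: 160 × 2 = 320
Adjusted estimate = 2540 / 940 = 2.70213 → 2.7.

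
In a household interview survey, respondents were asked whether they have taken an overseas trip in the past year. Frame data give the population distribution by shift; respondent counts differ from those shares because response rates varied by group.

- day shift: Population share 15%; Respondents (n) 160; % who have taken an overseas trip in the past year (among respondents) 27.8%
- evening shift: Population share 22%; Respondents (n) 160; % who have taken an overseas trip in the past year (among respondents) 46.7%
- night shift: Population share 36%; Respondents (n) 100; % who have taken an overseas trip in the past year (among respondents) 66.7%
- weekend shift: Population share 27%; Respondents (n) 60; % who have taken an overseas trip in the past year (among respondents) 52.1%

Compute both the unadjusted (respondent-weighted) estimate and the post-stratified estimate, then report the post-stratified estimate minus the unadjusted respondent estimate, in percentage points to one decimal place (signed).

Unadjusted (pooled respondent) estimate weights by respondent counts:
  (160/480)×27.8 + (160/480)×46.7 + (100/480)×66.7 + (60/480)×52.1 = 45.2417%
Post-stratifying to population shares instead:
  0.15×27.8 + 0.22×46.7 + 0.36×66.7 + 0.27×52.1 = 52.523%
Difference = 52.523 − 45.2417 = 7.2813 pp.

+7.3 percentage points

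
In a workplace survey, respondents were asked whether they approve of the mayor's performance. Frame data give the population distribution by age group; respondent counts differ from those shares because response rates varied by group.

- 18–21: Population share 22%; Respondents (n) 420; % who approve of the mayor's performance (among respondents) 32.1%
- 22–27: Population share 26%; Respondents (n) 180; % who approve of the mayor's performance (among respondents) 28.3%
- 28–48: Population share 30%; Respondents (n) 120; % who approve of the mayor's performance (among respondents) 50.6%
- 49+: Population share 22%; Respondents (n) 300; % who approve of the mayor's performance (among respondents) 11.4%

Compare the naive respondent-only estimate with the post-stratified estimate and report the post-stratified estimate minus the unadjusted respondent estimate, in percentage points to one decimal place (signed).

+4.6 percentage points

Unadjusted (pooled respondent) estimate weights by respondent counts:
  (420/1020)×32.1 + (180/1020)×28.3 + (120/1020)×50.6 + (300/1020)×11.4 = 27.5176%
Post-stratifying to population shares instead:
  0.22×32.1 + 0.26×28.3 + 0.3×50.6 + 0.22×11.4 = 32.108%
Difference = 32.108 − 27.5176 = 4.5904 pp.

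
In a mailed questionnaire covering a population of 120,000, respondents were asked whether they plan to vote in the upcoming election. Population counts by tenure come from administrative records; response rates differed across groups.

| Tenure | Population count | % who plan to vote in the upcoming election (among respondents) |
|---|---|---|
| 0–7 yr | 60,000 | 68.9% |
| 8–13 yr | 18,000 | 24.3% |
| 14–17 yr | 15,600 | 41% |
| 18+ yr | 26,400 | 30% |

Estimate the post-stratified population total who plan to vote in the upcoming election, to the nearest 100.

60,000

Each cell contributes its population count × the respondent rate:
  0–7 yr: 60,000 × 68.9% = 41,340
  8–13 yr: 18,000 × 24.3% = 4374
  14–17 yr: 15,600 × 41% = 6396
  18+ yr: 26,400 × 30% = 7920
Estimated total = 60,030 → 60,000.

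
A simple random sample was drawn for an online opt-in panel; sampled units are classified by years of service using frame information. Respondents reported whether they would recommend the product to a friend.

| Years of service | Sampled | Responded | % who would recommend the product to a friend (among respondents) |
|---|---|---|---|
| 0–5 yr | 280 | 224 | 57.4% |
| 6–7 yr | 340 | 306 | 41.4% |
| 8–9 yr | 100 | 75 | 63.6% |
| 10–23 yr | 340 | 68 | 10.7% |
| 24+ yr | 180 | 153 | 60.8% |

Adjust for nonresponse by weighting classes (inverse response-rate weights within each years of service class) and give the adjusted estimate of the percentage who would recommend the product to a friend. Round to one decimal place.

41.2%

Class response rates: 0–5 yr 224/280 = 80%, 6–7 yr 306/340 = 90%, 8–9 yr 75/100 = 75%, 10–23 yr 68/340 = 20%, 24+ yr 153/180 = 85%.
Weighting each respondent by the inverse class response rate inflates each class back to its sampled size, so the class weight is n_sampled:
  0–5 yr: 280 × 57.4 = 16,072
  6–7 yr: 340 × 41.4 = 14,076
  8–9 yr: 100 × 63.6 = 6360
  10–23 yr: 340 × 10.7 = 3638
  24+ yr: 180 × 60.8 = 10,944
Adjusted estimate = 51,090 / 1,240 = 41.2016 → 41.2%.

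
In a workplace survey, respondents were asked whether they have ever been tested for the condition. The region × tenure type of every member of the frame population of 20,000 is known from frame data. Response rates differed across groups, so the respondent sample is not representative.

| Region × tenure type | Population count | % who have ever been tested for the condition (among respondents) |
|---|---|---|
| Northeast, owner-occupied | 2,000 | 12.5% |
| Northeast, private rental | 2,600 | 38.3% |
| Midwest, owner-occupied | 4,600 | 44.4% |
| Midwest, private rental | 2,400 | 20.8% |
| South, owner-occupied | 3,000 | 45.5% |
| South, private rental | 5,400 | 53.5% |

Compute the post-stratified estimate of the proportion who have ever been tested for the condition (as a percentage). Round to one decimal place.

40.2%

Reweight to the known region × tenure type distribution:
  Northeast, owner-occupied: (2,000/20,000) × 12.5 = 1.25
  Northeast, private rental: (2,600/20,000) × 38.3 = 4.979
  Midwest, owner-occupied: (4,600/20,000) × 44.4 = 10.212
  Midwest, private rental: (2,400/20,000) × 20.8 = 2.496
  South, owner-occupied: (3,000/20,000) × 45.5 = 6.825
  South, private rental: (5,400/20,000) × 53.5 = 14.445
Post-stratified estimate = 40.207 → 40.2%.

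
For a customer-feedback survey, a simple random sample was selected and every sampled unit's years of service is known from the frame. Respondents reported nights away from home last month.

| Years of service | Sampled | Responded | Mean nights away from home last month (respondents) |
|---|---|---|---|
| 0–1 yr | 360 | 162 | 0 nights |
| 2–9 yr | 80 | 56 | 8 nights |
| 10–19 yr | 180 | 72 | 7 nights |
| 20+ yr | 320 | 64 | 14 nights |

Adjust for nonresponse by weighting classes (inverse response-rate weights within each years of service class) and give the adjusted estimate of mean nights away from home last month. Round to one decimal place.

6.8

Response rates by class: 0–1 yr 162/360 = 45%, 2–9 yr 56/80 = 70%, 10–19 yr 72/180 = 40%, 20+ yr 64/320 = 20%.
Each respondent's weight = sampled/responded in their class; summing within a class gives n_sampled, so:
  0–1 yr: 360 × 0 = 0
  2–9 yr: 80 × 8 = 640
  10–19 yr: 180 × 7 = 1260
  20+ yr: 320 × 14 = 4480
Adjusted estimate = 6380 / 940 = 6.78723 → 6.8.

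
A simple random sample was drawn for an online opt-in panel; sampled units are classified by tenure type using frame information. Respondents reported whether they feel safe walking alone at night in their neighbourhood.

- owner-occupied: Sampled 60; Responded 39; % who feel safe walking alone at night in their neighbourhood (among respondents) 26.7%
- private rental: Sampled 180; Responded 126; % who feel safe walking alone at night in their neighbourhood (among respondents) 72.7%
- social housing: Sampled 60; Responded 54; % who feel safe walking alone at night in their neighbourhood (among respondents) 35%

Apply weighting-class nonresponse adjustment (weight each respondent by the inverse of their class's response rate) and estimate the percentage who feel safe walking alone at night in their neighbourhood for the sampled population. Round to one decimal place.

Response rates by class: owner-occupied 39/60 = 65%, private rental 126/180 = 70%, social housing 54/60 = 90%.
With weight = n_sampled/n_responded per class, the weighted class total is n_sampled:
  owner-occupied: 60 × 26.7 = 1602
  private rental: 180 × 72.7 = 13,086
  social housing: 60 × 35 = 2100
Adjusted estimate = 16,788 / 300 = 55.96 → 56.0%.

56.0%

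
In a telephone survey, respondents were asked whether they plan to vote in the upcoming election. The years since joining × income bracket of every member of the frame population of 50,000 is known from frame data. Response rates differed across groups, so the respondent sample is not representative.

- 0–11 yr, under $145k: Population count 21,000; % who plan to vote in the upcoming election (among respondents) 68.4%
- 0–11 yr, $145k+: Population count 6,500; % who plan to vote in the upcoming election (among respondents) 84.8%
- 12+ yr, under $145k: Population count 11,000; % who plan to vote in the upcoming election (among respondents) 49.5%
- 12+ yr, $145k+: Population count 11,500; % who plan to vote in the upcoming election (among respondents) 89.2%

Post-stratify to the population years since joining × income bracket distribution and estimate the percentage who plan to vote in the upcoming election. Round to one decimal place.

71.2%

Reweight to the known years since joining × income bracket distribution:
  0–11 yr, under $145k: (21,000/50,000) × 68.4 = 28.728
  0–11 yr, $145k+: (6,500/50,000) × 84.8 = 11.024
  12+ yr, under $145k: (11,000/50,000) × 49.5 = 10.89
  12+ yr, $145k+: (11,500/50,000) × 89.2 = 20.516
Post-stratified estimate = 71.158 → 71.2%.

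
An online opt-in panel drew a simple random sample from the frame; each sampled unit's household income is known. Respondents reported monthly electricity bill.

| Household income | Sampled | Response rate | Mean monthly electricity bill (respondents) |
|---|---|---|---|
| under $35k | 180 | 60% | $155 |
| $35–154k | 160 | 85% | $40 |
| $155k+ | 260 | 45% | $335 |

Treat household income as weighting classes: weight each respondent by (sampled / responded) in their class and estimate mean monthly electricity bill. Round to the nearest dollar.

$202

Each respondent's weight = sampled/responded in their class; summing within a class gives n_sampled, so:
  under $35k: 180 × 155 = 27,900
  $35–154k: 160 × 40 = 6400
  $155k+: 260 × 335 = 87,100
Adjusted estimate = 121,400 / 600 = 202.333 → $202.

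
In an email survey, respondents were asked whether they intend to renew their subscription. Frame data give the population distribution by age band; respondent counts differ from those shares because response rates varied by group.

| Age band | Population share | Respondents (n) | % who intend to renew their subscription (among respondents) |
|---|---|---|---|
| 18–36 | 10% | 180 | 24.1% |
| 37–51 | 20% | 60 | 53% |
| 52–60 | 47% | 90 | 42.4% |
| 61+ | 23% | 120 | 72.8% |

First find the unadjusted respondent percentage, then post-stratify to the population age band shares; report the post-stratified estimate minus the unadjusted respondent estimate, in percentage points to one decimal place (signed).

Unadjusted (pooled respondent) estimate weights by respondent counts:
  (180/450)×24.1 + (60/450)×53 + (90/450)×42.4 + (120/450)×72.8 = 44.6%
Post-stratified estimate weights by population shares:
  0.1×24.1 + 0.2×53 + 0.47×42.4 + 0.23×72.8 = 49.682%
Difference = 49.682 − 44.6 = 5.082 pp.

+5.1 percentage points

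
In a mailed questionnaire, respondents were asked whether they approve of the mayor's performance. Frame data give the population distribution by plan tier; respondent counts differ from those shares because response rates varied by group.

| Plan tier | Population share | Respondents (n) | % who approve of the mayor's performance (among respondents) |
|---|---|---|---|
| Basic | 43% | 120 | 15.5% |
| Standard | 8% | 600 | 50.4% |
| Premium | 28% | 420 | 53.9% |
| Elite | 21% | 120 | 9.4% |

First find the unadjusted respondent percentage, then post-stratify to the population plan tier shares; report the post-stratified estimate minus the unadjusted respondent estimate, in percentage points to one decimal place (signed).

Naive respondent-only estimate (weights = respondent counts):
  (120/1260)×15.5 + (600/1260)×50.4 + (420/1260)×53.9 + (120/1260)×9.4 = 44.3381%
Post-stratifying to population shares instead:
  0.43×15.5 + 0.08×50.4 + 0.28×53.9 + 0.21×9.4 = 27.763%
Difference = 27.763 − 44.3381 = -16.5751 pp.

-16.6 percentage points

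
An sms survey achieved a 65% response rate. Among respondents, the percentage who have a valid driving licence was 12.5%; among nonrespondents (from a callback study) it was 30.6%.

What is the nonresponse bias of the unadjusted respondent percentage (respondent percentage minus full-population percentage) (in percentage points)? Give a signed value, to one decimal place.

-6.3 percentage points

Nonresponse fraction = 1 − 0.65 = 0.35.
Bias = (nonresponse fraction) × (respondent percentage − nonrespondent percentage)
     = 0.35 × (12.5 − 30.6) = 0.35 × -18.1 = -6.335.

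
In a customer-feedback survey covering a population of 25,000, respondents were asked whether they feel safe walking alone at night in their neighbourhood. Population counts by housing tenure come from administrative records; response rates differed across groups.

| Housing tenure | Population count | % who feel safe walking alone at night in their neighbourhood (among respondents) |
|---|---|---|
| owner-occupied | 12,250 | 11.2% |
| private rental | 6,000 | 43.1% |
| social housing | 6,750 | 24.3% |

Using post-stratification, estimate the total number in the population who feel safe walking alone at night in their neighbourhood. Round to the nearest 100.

Each cell contributes its population count × the respondent rate:
  owner-occupied: 12,250 × 11.2% = 1372
  private rental: 6,000 × 43.1% = 2586
  social housing: 6,750 × 24.3% = 1640.25
Estimated total = 5598.25 → 5,600.

5,600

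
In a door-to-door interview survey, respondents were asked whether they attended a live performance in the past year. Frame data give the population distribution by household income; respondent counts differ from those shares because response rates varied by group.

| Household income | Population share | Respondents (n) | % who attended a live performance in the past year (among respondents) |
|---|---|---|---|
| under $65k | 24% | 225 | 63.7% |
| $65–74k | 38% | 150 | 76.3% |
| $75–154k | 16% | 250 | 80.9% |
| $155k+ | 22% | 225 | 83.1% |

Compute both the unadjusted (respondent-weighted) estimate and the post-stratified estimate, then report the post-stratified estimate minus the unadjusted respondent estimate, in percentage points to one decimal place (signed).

-0.6 percentage points

Naive respondent-only estimate (weights = respondent counts):
  (225/850)×63.7 + (150/850)×76.3 + (250/850)×80.9 + (225/850)×83.1 = 76.1176%
Post-stratifying to population shares instead:
  0.24×63.7 + 0.38×76.3 + 0.16×80.9 + 0.22×83.1 = 75.508%
Difference = 75.508 − 76.1176 = -0.6096 pp.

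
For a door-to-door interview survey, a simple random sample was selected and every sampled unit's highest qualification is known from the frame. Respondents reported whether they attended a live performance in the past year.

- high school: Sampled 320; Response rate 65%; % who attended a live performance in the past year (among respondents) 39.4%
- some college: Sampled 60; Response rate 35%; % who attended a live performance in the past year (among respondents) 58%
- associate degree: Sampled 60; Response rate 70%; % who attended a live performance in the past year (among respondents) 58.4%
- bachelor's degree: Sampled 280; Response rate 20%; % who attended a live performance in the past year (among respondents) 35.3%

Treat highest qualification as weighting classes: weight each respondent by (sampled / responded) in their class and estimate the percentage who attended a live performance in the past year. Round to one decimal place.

40.9%

With weight = n_sampled/n_responded per class, the weighted class total is n_sampled:
  high school: 320 × 39.4 = 12,608
  some college: 60 × 58 = 3480
  associate degree: 60 × 58.4 = 3504
  bachelor's degree: 280 × 35.3 = 9884
Adjusted estimate = 29,476 / 720 = 40.9389 → 40.9%.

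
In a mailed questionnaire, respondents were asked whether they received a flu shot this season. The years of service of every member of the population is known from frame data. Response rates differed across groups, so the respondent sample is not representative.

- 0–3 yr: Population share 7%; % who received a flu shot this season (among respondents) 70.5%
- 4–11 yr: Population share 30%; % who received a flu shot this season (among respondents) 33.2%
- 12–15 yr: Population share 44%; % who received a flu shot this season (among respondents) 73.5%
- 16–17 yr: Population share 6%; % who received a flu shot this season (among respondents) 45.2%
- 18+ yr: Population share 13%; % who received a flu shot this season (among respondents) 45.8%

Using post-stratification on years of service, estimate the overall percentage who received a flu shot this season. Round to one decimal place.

Weight each group's respondent value by its population share:
  0–3 yr: 0.07 × 70.5 = 4.935
  4–11 yr: 0.3 × 33.2 = 9.96
  12–15 yr: 0.44 × 73.5 = 32.34
  16–17 yr: 0.06 × 45.2 = 2.712
  18+ yr: 0.13 × 45.8 = 5.954
Post-stratified estimate = 55.901 → 55.9%.

55.9%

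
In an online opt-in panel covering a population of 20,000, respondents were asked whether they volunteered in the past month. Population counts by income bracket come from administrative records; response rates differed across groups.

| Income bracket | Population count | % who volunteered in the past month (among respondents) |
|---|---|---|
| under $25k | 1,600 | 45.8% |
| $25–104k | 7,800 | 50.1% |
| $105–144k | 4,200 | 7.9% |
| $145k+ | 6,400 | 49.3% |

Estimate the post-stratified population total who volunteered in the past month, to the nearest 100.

8,100

Estimated count per cell = population count × respondent percentage:
  under $25k: 1,600 × 45.8% = 732.8
  $25–104k: 7,800 × 50.1% = 3907.8
  $105–144k: 4,200 × 7.9% = 331.8
  $145k+: 6,400 × 49.3% = 3155.2
Estimated total = 8127.6 → 8,100.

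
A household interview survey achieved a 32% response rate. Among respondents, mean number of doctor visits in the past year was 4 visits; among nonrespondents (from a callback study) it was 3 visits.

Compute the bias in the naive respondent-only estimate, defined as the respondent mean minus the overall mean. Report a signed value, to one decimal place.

Nonresponse fraction = 1 − 0.32 = 0.68.
Bias = (nonresponse fraction) × (respondent mean − nonrespondent mean)
     = 0.68 × (4 − 3) = 0.68 × 1 = 0.68.

+0.7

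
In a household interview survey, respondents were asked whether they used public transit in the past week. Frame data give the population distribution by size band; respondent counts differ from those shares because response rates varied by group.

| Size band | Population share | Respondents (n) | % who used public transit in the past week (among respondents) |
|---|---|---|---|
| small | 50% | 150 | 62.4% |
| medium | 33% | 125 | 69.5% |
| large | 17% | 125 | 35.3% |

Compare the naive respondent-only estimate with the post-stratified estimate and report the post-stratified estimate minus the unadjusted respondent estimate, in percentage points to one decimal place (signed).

Without adjustment, the pooled respondent share is:
  (150/400)×62.4 + (125/400)×69.5 + (125/400)×35.3 = 56.15%
Reweighting by population size band shares:
  0.5×62.4 + 0.33×69.5 + 0.17×35.3 = 60.136%
Difference = 60.136 − 56.15 = 3.986 pp.

+4.0 percentage points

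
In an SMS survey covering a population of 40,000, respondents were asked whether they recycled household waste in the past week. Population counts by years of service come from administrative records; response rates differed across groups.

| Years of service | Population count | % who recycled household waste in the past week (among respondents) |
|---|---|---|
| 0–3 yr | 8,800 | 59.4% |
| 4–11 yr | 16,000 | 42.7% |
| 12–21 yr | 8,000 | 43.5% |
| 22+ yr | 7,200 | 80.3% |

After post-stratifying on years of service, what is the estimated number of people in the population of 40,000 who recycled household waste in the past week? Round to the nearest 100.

21,300

Apply each group's respondent rate to its population count:
  0–3 yr: 8,800 × 59.4% = 5227.2
  4–11 yr: 16,000 × 42.7% = 6832
  12–21 yr: 8,000 × 43.5% = 3480
  22+ yr: 7,200 × 80.3% = 5781.6
Estimated total = 21320.8 → 21,300.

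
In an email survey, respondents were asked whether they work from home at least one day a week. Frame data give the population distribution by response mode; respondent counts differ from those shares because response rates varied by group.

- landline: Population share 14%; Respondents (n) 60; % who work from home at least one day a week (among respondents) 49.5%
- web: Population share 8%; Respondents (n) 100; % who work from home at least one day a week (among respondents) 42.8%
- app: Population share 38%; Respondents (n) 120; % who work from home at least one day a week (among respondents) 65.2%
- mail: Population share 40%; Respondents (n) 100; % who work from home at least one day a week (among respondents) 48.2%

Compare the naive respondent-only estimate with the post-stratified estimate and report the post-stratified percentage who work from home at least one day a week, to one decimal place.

Without adjustment, the pooled respondent share is:
  (60/380)×49.5 + (100/380)×42.8 + (120/380)×65.2 + (100/380)×48.2 = 52.3526%
Post-stratifying to population shares instead:
  0.14×49.5 + 0.08×42.8 + 0.38×65.2 + 0.4×48.2 = 54.41%

54.4%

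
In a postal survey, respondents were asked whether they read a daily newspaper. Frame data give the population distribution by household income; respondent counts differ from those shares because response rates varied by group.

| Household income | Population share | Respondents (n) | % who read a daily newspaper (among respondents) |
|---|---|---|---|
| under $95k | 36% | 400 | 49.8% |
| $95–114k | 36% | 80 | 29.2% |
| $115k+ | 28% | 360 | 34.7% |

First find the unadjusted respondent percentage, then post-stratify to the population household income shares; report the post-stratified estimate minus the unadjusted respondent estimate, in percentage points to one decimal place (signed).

-3.2 percentage points

Unadjusted (pooled respondent) estimate weights by respondent counts:
  (400/840)×49.8 + (80/840)×29.2 + (360/840)×34.7 = 41.3667%
Post-stratifying to population shares instead:
  0.36×49.8 + 0.36×29.2 + 0.28×34.7 = 38.156%
Difference = 38.156 − 41.3667 = -3.2107 pp.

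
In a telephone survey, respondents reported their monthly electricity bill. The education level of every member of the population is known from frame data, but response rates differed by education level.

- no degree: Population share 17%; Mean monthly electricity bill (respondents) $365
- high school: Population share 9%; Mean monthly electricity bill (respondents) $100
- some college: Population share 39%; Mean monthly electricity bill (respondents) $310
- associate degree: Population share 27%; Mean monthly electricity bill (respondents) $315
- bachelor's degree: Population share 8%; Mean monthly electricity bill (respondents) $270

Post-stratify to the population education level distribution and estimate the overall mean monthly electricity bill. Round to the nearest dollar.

Each cell contributes population-share × respondent value:
  no degree: 0.17 × 365 = 62.05
  high school: 0.09 × 100 = 9
  some college: 0.39 × 310 = 120.9
  associate degree: 0.27 × 315 = 85.05
  bachelor's degree: 0.08 × 270 = 21.6
Post-stratified estimate = 298.6 → $299.

$299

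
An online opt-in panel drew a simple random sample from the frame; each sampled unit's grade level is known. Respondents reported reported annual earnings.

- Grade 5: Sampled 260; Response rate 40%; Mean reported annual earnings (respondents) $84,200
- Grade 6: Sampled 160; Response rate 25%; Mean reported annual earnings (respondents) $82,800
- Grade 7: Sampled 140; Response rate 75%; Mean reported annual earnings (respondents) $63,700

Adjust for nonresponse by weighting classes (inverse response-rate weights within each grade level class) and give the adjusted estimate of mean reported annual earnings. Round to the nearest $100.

Weighting each respondent by the inverse class response rate inflates each class back to its sampled size, so the class weight is n_sampled:
  Grade 5: 260 × 84,200 = 21,892,000
  Grade 6: 160 × 82,800 = 13,248,000
  Grade 7: 140 × 63,700 = 8,918,000
Adjusted estimate = 44,058,000 / 560 = 78,675 → $78,700.

$78,700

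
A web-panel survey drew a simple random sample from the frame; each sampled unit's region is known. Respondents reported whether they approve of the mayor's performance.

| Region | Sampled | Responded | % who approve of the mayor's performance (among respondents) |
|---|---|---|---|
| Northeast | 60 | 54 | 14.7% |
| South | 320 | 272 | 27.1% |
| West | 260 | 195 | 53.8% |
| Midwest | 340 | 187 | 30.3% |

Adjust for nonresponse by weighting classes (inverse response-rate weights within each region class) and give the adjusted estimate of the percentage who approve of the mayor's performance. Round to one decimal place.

34.5%

Response rates by class: Northeast 54/60 = 90%, South 272/320 = 85%, West 195/260 = 75%, Midwest 187/340 = 55%.
Inverse-response-rate weighting restores each class to its sampled count, so class totals weight by n_sampled:
  Northeast: 60 × 14.7 = 882
  South: 320 × 27.1 = 8672
  West: 260 × 53.8 = 13,988
  Midwest: 340 × 30.3 = 10,302
Adjusted estimate = 33,844 / 980 = 34.5347 → 34.5%.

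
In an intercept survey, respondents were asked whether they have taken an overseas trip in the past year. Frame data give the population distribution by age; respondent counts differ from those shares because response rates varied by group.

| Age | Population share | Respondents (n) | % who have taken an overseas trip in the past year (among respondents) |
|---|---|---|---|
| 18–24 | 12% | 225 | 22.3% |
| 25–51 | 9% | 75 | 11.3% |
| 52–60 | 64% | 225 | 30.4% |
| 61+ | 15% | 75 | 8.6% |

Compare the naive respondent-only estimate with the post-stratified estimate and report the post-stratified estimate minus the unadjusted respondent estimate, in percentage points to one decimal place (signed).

Unadjusted (pooled respondent) estimate weights by respondent counts:
  (225/600)×22.3 + (75/600)×11.3 + (225/600)×30.4 + (75/600)×8.6 = 22.25%
Post-stratifying to population shares instead:
  0.12×22.3 + 0.09×11.3 + 0.64×30.4 + 0.15×8.6 = 24.439%
Difference = 24.439 − 22.25 = 2.189 pp.

+2.2 percentage points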